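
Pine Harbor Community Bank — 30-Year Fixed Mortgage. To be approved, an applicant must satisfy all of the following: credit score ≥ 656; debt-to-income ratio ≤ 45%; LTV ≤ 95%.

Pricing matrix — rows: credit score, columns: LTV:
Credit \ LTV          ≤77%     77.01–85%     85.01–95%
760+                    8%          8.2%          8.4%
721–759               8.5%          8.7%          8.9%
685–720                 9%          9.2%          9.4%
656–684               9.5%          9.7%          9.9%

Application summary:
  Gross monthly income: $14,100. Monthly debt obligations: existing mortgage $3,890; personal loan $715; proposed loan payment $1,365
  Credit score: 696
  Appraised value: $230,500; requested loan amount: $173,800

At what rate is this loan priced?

9%

Credit score 696 ≥ 656; Total monthly debts = (3,890 + 715 + 1,365) = 5,970. Debt-to-income = 5,970/14,100 = 42.3% — meets 45% limit
Loan-to-value = 173,800/230,500 = 75.4% — pass (95% max)
Credit 696 → row 685–720; LTV 75.4% → column ≤77%. Grid cell → 9%.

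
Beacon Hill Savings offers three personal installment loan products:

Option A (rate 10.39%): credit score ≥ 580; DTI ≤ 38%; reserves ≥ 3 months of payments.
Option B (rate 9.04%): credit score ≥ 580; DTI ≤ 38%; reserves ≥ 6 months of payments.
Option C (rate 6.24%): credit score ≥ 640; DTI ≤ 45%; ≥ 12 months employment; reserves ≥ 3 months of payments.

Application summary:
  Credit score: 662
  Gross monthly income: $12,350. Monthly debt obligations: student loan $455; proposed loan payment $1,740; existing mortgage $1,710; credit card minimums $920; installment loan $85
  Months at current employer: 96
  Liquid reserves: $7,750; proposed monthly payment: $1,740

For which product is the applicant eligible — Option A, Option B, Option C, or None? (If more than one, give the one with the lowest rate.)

Option C

Total debts = (455 + 1,740 + 1,710 + 920 + 85) = 4,910; DTI = 4,910/12,350 = 39.8%.
Reserves = 7,750/1,740 = 4.5 months.
Option A: score 662 ≥ 580; DTI 39.8% > 38%; reserves 4.5 ≥ 3 mo → does not qualify.
Option B: score 662 ≥ 580; DTI 39.8% > 38%; reserves 4.5 < 6 mo → does not qualify.
Option C: score 662 ≥ 640; DTI 39.8% ≤ 45%; employment 96 ≥ 12 mo; reserves 4.5 ≥ 3 mo → qualifies.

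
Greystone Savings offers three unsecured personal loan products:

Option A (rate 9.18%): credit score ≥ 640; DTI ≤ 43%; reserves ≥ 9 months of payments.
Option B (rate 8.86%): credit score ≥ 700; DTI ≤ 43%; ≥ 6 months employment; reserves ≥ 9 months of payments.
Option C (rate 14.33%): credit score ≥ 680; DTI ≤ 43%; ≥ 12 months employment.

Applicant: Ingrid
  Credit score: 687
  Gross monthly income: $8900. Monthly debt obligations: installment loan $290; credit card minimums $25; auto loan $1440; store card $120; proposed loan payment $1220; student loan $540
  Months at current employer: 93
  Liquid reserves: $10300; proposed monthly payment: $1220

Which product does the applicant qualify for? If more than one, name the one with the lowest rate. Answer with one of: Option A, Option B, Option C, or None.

Total debts = (290 + 25 + 1,440 + 120 + 1,220 + 540) = 3,635; DTI = 3,635/8,900 = 40.8%.
Reserves = 10,300/1,220 = 8.4 months.
Option A: score 687 ≥ 640; DTI 40.8% ≤ 43%; reserves 8.4 < 9 mo → does not qualify.
Option B: score 687 < 700; DTI 40.8% ≤ 43%; employment 93 ≥ 6 mo; reserves 8.4 < 9 mo → does not qualify.
Option C: score 687 ≥ 680; DTI 40.8% ≤ 43%; employment 93 ≥ 12 mo → qualifies.

Option C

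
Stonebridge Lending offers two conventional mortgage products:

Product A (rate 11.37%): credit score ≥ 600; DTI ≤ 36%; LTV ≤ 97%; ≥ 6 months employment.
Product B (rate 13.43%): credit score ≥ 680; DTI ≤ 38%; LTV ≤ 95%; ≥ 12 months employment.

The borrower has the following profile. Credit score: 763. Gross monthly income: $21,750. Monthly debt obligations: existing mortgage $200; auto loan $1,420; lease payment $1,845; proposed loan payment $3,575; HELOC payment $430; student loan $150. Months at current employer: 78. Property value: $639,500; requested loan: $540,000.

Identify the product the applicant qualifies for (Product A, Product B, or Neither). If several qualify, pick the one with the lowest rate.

Total debts = (200 + 1,420 + 1,845 + 3,575 + 430 + 150) = 7,620; DTI = 7,620/21,750 = 35%.
LTV = 540,000/639,500 = 84.4%.
Product A: score 763 ≥ 600; DTI 35% ≤ 36%; LTV 84.4% ≤ 97%; employment 78 ≥ 6 mo → qualifies.
Product B: score 763 ≥ 680; DTI 35% ≤ 38%; LTV 84.4% ≤ 95%; employment 78 ≥ 12 mo → qualifies.
Qualifying: Product A, Product B. Lowest rate is 11.37% → Product A.

Product A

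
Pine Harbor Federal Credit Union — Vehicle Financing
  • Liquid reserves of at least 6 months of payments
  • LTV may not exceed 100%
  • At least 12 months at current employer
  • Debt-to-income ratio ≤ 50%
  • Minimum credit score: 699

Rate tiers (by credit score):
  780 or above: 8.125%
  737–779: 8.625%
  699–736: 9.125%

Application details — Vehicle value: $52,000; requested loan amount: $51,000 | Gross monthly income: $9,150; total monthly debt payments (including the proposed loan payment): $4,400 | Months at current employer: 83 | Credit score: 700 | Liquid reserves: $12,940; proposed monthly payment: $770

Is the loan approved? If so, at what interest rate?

Approved at 9.125%

Credit score 700 ≥ 699 (meets minimum)
Reserves: 12,940 ÷ 770 = 16.8 months (meets 6-month minimum)
Employment 83 ≥ 12 months
LTV = 51,000/52,000 = 98.1% ≤ 100%
Debt-to-income = 4,400/9,150 = 48.1% — meets 50% limit
All requirements met. Score 700 falls in the 699–736 tier → 9.125%.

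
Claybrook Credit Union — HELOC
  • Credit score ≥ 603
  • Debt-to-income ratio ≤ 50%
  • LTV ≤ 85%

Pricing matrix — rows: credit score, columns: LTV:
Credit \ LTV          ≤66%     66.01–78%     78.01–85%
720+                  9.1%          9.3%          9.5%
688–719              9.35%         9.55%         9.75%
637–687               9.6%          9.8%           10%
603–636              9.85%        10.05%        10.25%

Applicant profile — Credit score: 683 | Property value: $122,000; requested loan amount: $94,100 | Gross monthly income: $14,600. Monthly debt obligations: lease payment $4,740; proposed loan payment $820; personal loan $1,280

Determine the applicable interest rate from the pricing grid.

Credit score 683 ≥ 603; Total monthly debts = (4,740 + 820 + 1,280) = 6,840. DTI: 6,840 ÷ 14,600 = 46.8%, within the 50% cap
LTV: 94,100 ÷ 122,000 = 77.1%, within 85% cap
Row: 683 falls in 637–687. Column: 77.1% falls in 66.01–78%. Rate = 9.8%.

9.8%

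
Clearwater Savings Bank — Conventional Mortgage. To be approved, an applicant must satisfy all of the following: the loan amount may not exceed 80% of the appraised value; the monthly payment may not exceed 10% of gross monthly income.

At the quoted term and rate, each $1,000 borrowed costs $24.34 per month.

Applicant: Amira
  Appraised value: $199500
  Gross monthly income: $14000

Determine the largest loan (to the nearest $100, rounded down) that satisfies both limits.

Payment cap: 10% × $14,000 = $1,400/month.
At $24.34 per $1,000, that supports 1,400/24.34 × 1,000 ≈ $57,518 → $57,500.
LTV cap: 80% × $199,500 = $159,600 → $159,600.
Binding constraint: payment-to-income.

$57,500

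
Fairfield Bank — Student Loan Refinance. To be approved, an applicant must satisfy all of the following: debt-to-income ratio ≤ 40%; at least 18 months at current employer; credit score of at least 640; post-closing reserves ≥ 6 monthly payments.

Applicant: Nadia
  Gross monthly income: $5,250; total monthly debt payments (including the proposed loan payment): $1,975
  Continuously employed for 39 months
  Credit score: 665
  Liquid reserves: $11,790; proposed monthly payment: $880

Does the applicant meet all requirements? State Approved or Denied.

DTI: 1,975 ÷ 5,250 = 37.6%, within the 40% cap
Employment 39 ≥ 18 months
Credit score 665 ≥ 640 (meets)
Reserves = 11,790/880 = 13.4 months ≥ 6
All criteria satisfied.

Approved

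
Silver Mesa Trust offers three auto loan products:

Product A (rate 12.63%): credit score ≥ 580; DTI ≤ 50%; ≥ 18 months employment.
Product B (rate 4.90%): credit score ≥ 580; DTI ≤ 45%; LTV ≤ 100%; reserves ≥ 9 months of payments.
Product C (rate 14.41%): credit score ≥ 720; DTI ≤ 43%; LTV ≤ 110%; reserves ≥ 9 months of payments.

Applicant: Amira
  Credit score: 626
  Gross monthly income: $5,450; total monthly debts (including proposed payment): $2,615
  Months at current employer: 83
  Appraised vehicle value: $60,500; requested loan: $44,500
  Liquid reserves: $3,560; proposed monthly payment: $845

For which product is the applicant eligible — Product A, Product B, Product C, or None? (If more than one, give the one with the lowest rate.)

DTI = 2,615/5,450 = 48%.
LTV = 44,500/60,500 = 73.6%.
Reserves = 3,560/845 = 4.2 months.
Product A: score 626 ≥ 580; DTI 48% ≤ 50%; employment 83 ≥ 18 mo → qualifies.
Product B: score 626 ≥ 580; DTI 48% > 45%; LTV 73.6% ≤ 100%; reserves 4.2 < 9 mo → does not qualify.
Product C: score 626 < 720; DTI 48% > 43%; LTV 73.6% ≤ 110%; reserves 4.2 < 9 mo → does not qualify.

Product A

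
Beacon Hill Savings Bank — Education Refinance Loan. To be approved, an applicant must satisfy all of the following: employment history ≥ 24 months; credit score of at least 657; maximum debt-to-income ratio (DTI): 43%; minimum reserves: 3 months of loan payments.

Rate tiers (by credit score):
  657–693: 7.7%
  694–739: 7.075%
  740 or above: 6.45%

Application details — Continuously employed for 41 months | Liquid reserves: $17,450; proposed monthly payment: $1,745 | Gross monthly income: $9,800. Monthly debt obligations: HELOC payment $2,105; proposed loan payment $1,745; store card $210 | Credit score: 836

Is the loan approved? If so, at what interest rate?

Credit score 836 ≥ 657 (meets minimum)
Reserves = 17,450/1,745 = 10.0 months ≥ 3
Total monthly debts = (2,105 + 1,745 + 210) = 4,060. DTI = 4,060/9,800 = 41.4% ≤ 43%
Employment 41 ≥ 24 months
All requirements met. Score 836 falls in the 740 or above tier → 6.45%.

Approved at 6.45%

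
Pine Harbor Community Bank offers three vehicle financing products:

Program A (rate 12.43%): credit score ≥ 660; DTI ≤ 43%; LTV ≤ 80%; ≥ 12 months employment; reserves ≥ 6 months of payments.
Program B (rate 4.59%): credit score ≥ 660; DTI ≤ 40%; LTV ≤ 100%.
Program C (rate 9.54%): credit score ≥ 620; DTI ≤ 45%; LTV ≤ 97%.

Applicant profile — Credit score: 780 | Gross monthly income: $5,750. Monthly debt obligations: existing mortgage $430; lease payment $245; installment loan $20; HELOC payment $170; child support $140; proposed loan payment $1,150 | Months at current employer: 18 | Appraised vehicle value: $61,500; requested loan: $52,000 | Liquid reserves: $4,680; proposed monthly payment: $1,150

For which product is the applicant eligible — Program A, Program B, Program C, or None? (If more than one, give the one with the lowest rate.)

Total debts = (430 + 245 + 20 + 170 + 140 + 1,150) = 2,155; DTI = 2,155/5,750 = 37.5%.
LTV = 52,000/61,500 = 84.6%.
Reserves = 4,680/1,150 = 4.1 months.
Program A: score 780 ≥ 660; DTI 37.5% ≤ 43%; LTV 84.6% > 80%; employment 18 ≥ 12 mo; reserves 4.1 < 6 mo → does not qualify.
Program B: score 780 ≥ 660; DTI 37.5% ≤ 40%; LTV 84.6% ≤ 100% → qualifies.
Program C: score 780 ≥ 620; DTI 37.5% ≤ 45%; LTV 84.6% ≤ 97% → qualifies.
Qualifying: Program B, Program C. Lowest rate is 4.59% → Program B.

Program B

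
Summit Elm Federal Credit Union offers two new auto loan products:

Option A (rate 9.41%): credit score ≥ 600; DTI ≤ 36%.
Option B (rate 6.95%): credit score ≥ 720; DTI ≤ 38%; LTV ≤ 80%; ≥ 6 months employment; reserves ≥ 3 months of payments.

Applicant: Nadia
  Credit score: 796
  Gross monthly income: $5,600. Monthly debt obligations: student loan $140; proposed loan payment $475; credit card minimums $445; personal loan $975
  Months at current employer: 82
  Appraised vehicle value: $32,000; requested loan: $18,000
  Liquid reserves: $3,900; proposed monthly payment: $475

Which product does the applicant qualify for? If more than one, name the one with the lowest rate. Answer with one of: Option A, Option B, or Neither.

Option B

Total debts = (140 + 475 + 445 + 975) = 2,035; DTI = 2,035/5,600 = 36.3%.
LTV = 18,000/32,000 = 56.2%.
Reserves = 3,900/475 = 8.2 months.
Option A: score 796 ≥ 600; DTI 36.3% > 36% → does not qualify.
Option B: score 796 ≥ 720; DTI 36.3% ≤ 38%; LTV 56.2% ≤ 80%; employment 82 ≥ 6 mo; reserves 8.2 ≥ 3 mo → qualifies.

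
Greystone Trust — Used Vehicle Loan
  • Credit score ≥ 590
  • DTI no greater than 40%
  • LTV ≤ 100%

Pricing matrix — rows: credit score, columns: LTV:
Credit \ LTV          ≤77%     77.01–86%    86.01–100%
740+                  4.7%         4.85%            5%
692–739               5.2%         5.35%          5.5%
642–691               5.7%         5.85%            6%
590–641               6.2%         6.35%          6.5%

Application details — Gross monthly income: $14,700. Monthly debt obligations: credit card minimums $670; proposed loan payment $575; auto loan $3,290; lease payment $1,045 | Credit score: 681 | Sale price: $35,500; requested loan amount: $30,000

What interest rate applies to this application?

5.85%

Credit score 681 ≥ 590; Total monthly debts = (670 + 575 + 3,290 + 1,045) = 5,580. DTI: 5,580 ÷ 14,700 = 38%, within the 40% cap
Loan-to-value = 30,000/35,500 = 84.5% — pass (100% max)
Credit 681 → row 642–691; LTV 84.5% → column 77.01–86%. Grid cell → 5.85%.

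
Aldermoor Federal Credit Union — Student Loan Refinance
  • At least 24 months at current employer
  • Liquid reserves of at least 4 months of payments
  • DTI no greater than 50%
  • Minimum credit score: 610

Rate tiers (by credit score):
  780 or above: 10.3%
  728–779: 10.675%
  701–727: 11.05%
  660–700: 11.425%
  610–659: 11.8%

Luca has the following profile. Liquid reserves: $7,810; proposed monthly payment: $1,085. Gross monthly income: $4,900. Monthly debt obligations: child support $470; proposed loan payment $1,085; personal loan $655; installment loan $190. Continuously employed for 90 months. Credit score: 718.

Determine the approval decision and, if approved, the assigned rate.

Approved at 11.05%

Credit score 718 ≥ 610 (meets minimum)
Reserves = 7,810/1,085 = 7.2 months ≥ 4
Total monthly debts = (470 + 1,085 + 655 + 190) = 2,400. DTI: 2,400 ÷ 4,900 = 49%, within the 50% cap
Employment 90 ≥ 24 months
All requirements met. Score 718 falls in the 701–727 tier → 11.05%.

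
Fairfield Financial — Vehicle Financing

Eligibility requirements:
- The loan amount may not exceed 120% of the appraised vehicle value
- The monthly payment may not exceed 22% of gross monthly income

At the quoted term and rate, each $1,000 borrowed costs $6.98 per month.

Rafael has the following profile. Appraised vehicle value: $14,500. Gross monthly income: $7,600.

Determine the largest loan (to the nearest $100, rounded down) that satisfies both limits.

Payment cap: 22% × $7,600 = $1,672/month.
At $6.98 per $1,000, that supports 1,672/6.98 × 1,000 ≈ $239,541 → $239,500.
LTV cap: 120% × $14,500 = $17,400 → $17,400.
Binding constraint: loan-to-value.

$17,400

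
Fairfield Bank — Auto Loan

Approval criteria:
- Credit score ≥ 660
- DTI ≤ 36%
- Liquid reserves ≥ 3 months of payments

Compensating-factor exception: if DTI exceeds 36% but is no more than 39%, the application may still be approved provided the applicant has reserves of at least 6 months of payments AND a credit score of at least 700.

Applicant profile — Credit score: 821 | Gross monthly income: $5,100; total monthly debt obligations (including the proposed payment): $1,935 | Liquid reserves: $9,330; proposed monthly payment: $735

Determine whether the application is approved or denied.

Approved

Credit score 821 ≥ 660 (meets base)
DTI = 1,935/5,100 = 37.9% > 36% — standard DTI limit exceeded.
Reserves = 9,330/735 = 12.7 months ≥ 3
DTI 37.9% is within the 36%–39% exception band; checking compensating factors.
Reserves 12.7 ≥ 6 months; credit score 821 ≥ 700.
Both compensating conditions met → exception applies.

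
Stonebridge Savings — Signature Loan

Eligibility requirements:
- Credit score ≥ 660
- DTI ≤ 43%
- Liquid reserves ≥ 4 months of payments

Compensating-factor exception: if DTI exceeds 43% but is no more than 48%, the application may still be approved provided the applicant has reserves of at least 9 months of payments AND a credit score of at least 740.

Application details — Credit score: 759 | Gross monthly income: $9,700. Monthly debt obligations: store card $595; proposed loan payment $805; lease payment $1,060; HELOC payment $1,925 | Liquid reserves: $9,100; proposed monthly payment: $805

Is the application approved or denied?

Approved

Credit score 759 ≥ 660 (meets base)
Total debts = (595 + 805 + 1,060 + 1,925) = 4,385. DTI: 4,385 ÷ 9,700 = 45.2%, over the 43% base limit.
Liquid reserves cover 9,100/805 = 11.3 months — ≥ 4 required
45.2% falls in the override range (43%–48%), so the compensating-factor test applies.
Override check — reserves: 11.3 mo (ok); score: 759 (ok).
Both compensating conditions met → exception applies.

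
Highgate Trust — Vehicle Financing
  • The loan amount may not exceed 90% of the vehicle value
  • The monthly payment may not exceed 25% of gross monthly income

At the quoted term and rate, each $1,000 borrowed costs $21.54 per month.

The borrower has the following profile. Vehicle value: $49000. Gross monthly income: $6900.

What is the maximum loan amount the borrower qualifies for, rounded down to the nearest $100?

$44,100

Payment cap: 25% × $6,900 = $1,725/month.
At $21.54 per $1,000, that supports 1,725/21.54 × 1,000 ≈ $80,083 → $80,000.
LTV cap: 90% × $49,000 = $44,100 → $44,100.
Binding constraint: loan-to-value.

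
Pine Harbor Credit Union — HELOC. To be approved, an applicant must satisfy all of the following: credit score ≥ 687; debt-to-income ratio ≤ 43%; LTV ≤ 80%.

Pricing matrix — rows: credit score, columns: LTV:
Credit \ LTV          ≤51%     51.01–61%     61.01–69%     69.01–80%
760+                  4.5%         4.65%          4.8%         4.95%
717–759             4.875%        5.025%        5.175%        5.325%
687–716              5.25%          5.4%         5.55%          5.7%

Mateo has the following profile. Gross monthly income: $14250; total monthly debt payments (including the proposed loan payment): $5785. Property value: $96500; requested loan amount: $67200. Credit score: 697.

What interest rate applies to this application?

5.7%

Credit score 697 ≥ 687; Debt-to-income = 5,785/14,250 = 40.6% — meets 43% limit
Loan-to-value = 67,200/96,500 = 69.6% — pass (80% max)
Row: 697 falls in 687–716. Column: 69.6% falls in 69.01–80%. Rate = 5.7%.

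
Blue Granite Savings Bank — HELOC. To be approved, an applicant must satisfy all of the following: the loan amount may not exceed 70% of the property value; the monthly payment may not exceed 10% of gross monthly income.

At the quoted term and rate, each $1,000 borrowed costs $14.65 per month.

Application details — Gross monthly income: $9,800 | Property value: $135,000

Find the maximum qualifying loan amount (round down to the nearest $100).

Payment cap: 10% × $9,800 = $980/month.
At $14.65 per $1,000, that supports 980/14.65 × 1,000 ≈ $66,894 → $66,800.
LTV cap: 70% × $135,000 = $94,500 → $94,500.
Binding constraint: payment-to-income.

$66,800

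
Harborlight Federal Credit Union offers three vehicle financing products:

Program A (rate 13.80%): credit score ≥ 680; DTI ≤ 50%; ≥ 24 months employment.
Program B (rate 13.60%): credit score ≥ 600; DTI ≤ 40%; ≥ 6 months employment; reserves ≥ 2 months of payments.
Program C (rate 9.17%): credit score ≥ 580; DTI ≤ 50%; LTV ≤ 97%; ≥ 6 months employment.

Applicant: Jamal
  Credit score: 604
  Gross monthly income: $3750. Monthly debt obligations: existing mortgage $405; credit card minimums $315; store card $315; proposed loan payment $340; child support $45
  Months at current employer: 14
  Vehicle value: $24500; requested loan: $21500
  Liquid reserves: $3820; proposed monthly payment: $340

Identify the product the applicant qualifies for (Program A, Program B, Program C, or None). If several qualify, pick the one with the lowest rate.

Total debts = (405 + 315 + 315 + 340 + 45) = 1,420; DTI = 1,420/3,750 = 37.9%.
LTV = 21,500/24,500 = 87.8%.
Reserves = 3,820/340 = 11.2 months.
Program A: score 604 < 680; DTI 37.9% ≤ 50%; employment 14 < 24 mo → does not qualify.
Program B: score 604 ≥ 600; DTI 37.9% ≤ 40%; employment 14 ≥ 6 mo; reserves 11.2 ≥ 2 mo → qualifies.
Program C: score 604 ≥ 580; DTI 37.9% ≤ 50%; LTV 87.8% ≤ 97%; employment 14 ≥ 6 mo → qualifies.
Qualifying: Program B, Program C. Lowest rate is 9.17% → Program C.

Program C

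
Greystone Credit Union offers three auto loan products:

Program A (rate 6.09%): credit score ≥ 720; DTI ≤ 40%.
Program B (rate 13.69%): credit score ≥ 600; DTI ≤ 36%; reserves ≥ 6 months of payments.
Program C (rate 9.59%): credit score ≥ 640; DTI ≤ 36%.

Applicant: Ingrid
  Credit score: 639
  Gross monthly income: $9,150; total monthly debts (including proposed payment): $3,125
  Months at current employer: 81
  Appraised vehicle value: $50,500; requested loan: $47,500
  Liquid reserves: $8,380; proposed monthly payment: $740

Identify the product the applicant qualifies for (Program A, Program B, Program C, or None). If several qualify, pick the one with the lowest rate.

Program B

DTI = 3,125/9,150 = 34.2%.
LTV = 47,500/50,500 = 94.1%.
Reserves = 8,380/740 = 11.3 months.
Program A: score 639 < 720; DTI 34.2% ≤ 40% → does not qualify.
Program B: score 639 ≥ 600; DTI 34.2% ≤ 36%; reserves 11.3 ≥ 6 mo → qualifies.
Program C: score 639 < 640; DTI 34.2% ≤ 36% → does not qualify.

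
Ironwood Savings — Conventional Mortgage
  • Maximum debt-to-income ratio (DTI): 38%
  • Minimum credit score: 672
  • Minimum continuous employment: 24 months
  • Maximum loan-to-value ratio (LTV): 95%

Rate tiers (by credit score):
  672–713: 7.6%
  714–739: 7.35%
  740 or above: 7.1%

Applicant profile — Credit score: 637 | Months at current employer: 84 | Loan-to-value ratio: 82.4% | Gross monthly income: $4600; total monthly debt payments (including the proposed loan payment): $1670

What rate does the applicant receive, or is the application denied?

Denied

Credit score 637 < 672 (below minimum)
Debt-to-income = 1,670/4,600 = 36.3% — meets 38% limit
Employment 84 ≥ 24 months
LTV 82.4% — within 95%
Not all requirements met → denied.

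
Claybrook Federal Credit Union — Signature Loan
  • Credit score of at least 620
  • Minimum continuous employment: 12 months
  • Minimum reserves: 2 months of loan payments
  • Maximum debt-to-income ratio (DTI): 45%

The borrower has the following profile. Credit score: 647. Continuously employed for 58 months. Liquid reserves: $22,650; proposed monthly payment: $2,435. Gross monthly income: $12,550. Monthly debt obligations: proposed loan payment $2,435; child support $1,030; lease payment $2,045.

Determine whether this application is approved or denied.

Credit score 647 ≥ 620 (meets)
Employment 58 ≥ 12 months
Reserves: 22,650 ÷ 2,435 = 9.3 months (meets 2-month minimum)
Total monthly debts = (2,435 + 1,030 + 2,045) = 5,510. Debt-to-income = 5,510/12,550 = 43.9% — meets 45% limit
All criteria satisfied.

Approved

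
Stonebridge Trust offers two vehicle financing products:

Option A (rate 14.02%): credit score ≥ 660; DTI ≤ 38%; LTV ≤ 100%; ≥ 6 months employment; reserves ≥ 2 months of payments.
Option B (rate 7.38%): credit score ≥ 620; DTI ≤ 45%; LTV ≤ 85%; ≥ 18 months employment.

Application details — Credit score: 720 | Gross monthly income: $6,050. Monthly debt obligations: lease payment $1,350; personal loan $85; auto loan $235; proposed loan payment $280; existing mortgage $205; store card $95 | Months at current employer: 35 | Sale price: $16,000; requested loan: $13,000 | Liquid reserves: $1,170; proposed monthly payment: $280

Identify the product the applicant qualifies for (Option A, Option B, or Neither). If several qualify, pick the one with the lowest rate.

Total debts = (1,350 + 85 + 235 + 280 + 205 + 95) = 2,250; DTI = 2,250/6,050 = 37.2%.
LTV = 13,000/16,000 = 81.2%.
Reserves = 1,170/280 = 4.2 months.
Option A: score 720 ≥ 660; DTI 37.2% ≤ 38%; LTV 81.2% ≤ 100%; employment 35 ≥ 6 mo; reserves 4.2 ≥ 2 mo → qualifies.
Option B: score 720 ≥ 620; DTI 37.2% ≤ 45%; LTV 81.2% ≤ 85%; employment 35 ≥ 18 mo → qualifies.
Qualifying: Option A, Option B. Lowest rate is 7.38% → Option B.

Option B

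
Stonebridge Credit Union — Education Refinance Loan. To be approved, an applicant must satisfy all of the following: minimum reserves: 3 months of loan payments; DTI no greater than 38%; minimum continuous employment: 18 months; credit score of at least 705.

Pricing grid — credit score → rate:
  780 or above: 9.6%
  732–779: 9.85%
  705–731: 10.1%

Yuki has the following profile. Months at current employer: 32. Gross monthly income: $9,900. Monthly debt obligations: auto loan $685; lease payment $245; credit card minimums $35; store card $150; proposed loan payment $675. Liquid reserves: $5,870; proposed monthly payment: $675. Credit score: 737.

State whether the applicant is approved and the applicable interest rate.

Credit score 737 ≥ 705 (meets minimum)
Reserves = 5,870/675 = 8.7 months ≥ 3
Employment 32 ≥ 18 months
Total monthly debts = (685 + 245 + 35 + 150 + 675) = 1,790. DTI = 1,790/9,900 = 18.1% ≤ 38%
All requirements met. Score 737 falls in the 732–779 tier → 9.85%.

Approved at 9.85%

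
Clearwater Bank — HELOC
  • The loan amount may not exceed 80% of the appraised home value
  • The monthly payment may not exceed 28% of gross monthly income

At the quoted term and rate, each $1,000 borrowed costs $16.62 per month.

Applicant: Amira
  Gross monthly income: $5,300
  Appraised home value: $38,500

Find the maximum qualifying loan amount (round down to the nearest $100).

$30,800

Payment cap: 28% × $5,300 = $1,484/month.
At $16.62 per $1,000, that supports 1,484/16.62 × 1,000 ≈ $89,290 → $89,200.
LTV cap: 80% × $38,500 = $30,800 → $30,800.
Binding constraint: loan-to-value.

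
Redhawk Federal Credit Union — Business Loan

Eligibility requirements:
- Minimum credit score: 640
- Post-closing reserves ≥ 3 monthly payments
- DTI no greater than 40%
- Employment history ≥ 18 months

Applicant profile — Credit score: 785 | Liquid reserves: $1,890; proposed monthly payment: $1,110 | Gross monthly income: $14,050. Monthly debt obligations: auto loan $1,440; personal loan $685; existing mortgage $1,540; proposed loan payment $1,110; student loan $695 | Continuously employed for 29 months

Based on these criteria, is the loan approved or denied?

Denied

Credit score 785 ≥ 640 (meets)
Reserves = 1,890/1,110 = 1.7 months < 3
Total monthly debts = (1,440 + 685 + 1,540 + 1,110 + 695) = 5,470. DTI: 5,470 ÷ 14,050 = 38.9%, within the 40% cap
Employment 29 ≥ 18 months
Fails on reserves.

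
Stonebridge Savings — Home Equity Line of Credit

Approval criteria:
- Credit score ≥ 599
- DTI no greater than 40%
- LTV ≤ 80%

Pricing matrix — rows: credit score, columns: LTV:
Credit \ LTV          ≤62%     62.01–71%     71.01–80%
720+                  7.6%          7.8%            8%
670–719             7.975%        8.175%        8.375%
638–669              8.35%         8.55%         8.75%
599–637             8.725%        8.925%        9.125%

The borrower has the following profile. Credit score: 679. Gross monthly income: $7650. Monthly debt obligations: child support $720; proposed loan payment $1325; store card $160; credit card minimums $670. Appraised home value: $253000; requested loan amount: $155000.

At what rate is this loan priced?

Credit score 679 ≥ 599; Total monthly debts = (720 + 1,325 + 160 + 670) = 2,875. Debt-to-income = 2,875/7,650 = 37.6% — meets 40% limit
LTV = 155,000/253,000 = 61.3% ≤ 80%
Credit 679 → row 670–719; LTV 61.3% → column ≤62%. Grid cell → 7.975%.

7.975%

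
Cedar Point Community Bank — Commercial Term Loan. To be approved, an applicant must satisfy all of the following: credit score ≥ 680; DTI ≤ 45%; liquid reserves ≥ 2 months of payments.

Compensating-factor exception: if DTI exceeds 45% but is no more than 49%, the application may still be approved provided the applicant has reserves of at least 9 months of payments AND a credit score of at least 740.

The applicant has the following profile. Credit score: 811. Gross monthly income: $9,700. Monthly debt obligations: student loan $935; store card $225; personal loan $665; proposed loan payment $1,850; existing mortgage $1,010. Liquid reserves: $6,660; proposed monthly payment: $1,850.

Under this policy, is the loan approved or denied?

Denied

Credit score 811 ≥ 680 (meets base)
Total debts = (935 + 225 + 665 + 1,850 + 1,010) = 4,685. DTI: 4,685 ÷ 9,700 = 48.3%, over the 45% base limit.
Reserves = 6,660/1,850 = 3.6 months ≥ 2
48.3% falls in the override range (45%–49%), so the compensating-factor test applies.
Reserves 3.6 < 9 months; credit score 811 ≥ 740.
Compensating-factor requirement not fully met.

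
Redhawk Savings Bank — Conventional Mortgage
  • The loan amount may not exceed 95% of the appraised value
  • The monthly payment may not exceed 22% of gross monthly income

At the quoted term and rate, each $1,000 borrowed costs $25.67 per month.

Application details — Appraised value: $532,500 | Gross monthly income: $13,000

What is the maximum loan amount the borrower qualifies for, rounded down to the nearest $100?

Payment cap: 22% × $13,000 = $2,860/month.
At $25.67 per $1,000, that supports 2,860/25.67 × 1,000 ≈ $111,414 → $111,400.
LTV cap: 95% × $532,500 = $505,875 → $505,800.
Binding constraint: payment-to-income.

$111,400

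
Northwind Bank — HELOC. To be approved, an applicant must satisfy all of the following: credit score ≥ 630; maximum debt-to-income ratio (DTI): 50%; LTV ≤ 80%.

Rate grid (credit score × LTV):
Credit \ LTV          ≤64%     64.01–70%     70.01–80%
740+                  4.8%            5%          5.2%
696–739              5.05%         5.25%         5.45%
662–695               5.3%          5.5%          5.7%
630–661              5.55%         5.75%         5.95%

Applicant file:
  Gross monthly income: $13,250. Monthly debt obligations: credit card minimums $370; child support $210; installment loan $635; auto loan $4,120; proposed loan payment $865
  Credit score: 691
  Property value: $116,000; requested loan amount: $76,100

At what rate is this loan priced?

Credit score 691 ≥ 630; Total monthly debts = (370 + 210 + 635 + 4,120 + 865) = 6,200. DTI: 6,200 ÷ 13,250 = 46.8%, within the 50% cap
Loan-to-value = 76,100/116,000 = 65.6% — pass (80% max)
Score 691 is in the 662–695 band; LTV 65.6% is in the 64.01–70% band → 5.5%.

5.5%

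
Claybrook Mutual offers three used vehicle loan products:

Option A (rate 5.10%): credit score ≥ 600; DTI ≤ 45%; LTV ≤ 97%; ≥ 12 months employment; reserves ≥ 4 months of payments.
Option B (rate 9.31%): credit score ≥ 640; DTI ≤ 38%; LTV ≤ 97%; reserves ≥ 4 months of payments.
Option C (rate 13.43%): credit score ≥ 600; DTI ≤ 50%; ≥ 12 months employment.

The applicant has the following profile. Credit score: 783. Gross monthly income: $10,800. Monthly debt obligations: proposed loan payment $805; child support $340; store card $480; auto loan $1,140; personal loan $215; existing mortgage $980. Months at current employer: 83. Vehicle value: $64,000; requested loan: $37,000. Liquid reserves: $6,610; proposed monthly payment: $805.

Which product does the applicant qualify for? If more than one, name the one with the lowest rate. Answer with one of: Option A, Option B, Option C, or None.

Option A

Total debts = (805 + 340 + 480 + 1,140 + 215 + 980) = 3,960; DTI = 3,960/10,800 = 36.7%.
LTV = 37,000/64,000 = 57.8%.
Reserves = 6,610/805 = 8.2 months.
Option A: score 783 ≥ 600; DTI 36.7% ≤ 45%; LTV 57.8% ≤ 97%; employment 83 ≥ 12 mo; reserves 8.2 ≥ 4 mo → qualifies.
Option B: score 783 ≥ 640; DTI 36.7% ≤ 38%; LTV 57.8% ≤ 97%; reserves 8.2 ≥ 4 mo → qualifies.
Option C: score 783 ≥ 600; DTI 36.7% ≤ 50%; employment 83 ≥ 12 mo → qualifies.
Qualifying: Option A, Option B, Option C. Lowest rate is 5.10% → Option A.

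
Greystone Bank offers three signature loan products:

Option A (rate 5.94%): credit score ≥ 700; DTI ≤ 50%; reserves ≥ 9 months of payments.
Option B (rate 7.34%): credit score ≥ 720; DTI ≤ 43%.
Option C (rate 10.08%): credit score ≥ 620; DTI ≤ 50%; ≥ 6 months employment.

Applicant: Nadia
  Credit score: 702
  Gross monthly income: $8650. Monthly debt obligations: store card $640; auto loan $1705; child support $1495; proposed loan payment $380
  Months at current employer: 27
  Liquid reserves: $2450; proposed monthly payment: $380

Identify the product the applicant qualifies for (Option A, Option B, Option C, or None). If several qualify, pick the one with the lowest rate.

Total debts = (640 + 1,705 + 1,495 + 380) = 4,220; DTI = 4,220/8,650 = 48.8%.
Reserves = 2,450/380 = 6.4 months.
Option A: score 702 ≥ 700; DTI 48.8% ≤ 50%; reserves 6.4 < 9 mo → does not qualify.
Option B: score 702 < 720; DTI 48.8% > 43% → does not qualify.
Option C: score 702 ≥ 620; DTI 48.8% ≤ 50%; employment 27 ≥ 6 mo → qualifies.

Option C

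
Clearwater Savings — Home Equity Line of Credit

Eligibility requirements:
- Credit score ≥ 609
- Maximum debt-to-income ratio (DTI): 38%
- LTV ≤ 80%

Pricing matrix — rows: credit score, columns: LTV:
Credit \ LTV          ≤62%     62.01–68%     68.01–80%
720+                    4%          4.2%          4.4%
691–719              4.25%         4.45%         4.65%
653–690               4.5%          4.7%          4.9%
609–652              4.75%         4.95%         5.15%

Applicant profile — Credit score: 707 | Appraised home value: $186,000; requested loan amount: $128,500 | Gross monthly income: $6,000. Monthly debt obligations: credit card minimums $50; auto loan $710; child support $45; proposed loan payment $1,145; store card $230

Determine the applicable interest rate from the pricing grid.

Credit score 707 ≥ 609; Total monthly debts = (50 + 710 + 45 + 1,145 + 230) = 2,180. DTI = 2,180/6,000 = 36.3% ≤ 38%
Loan-to-value = 128,500/186,000 = 69.1% — pass (80% max)
Credit 707 → row 691–719; LTV 69.1% → column 68.01–80%. Grid cell → 4.65%.

4.65%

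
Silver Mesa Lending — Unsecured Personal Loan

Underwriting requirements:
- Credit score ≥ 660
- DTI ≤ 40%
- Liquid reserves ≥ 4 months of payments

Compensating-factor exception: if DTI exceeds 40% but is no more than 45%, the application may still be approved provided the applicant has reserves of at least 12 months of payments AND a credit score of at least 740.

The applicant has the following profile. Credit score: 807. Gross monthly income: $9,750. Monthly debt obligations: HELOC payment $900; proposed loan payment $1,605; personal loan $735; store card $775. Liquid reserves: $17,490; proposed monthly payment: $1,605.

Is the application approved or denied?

Credit score 807 ≥ 660 (meets base)
Total debts = (900 + 1,605 + 735 + 775) = 4,015. DTI = 4,015/9,750 = 41.2% > 40% — standard DTI limit exceeded.
Reserves = 17,490/1,605 = 10.9 months ≥ 4
41.2% falls in the override range (40%–45%), so the compensating-factor test applies.
Reserves 10.9 < 12 months; credit score 807 ≥ 740.
Override conditions not both satisfied; exception does not apply.

Denied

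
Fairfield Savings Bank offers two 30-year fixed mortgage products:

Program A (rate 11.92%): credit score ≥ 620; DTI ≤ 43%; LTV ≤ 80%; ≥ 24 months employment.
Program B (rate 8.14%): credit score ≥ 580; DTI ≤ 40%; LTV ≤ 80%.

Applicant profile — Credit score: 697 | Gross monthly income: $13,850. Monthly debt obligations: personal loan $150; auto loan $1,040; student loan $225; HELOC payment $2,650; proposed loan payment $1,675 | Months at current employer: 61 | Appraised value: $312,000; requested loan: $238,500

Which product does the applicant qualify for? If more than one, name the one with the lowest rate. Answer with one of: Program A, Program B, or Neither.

Program A

Total debts = (150 + 1,040 + 225 + 2,650 + 1,675) = 5,740; DTI = 5,740/13,850 = 41.4%.
LTV = 238,500/312,000 = 76.4%.
Program A: score 697 ≥ 620; DTI 41.4% ≤ 43%; LTV 76.4% ≤ 80%; employment 61 ≥ 24 mo → qualifies.
Program B: score 697 ≥ 580; DTI 41.4% > 40%; LTV 76.4% ≤ 80% → does not qualify.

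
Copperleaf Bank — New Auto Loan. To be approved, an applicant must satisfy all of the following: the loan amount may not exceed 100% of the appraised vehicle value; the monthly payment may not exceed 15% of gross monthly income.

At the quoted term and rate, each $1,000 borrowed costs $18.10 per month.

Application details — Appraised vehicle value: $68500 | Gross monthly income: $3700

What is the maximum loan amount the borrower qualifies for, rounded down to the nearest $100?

$30,600

Payment cap: 15% × $3,700 = $555/month.
At $18.10 per $1,000, that supports 555/18.10 × 1,000 ≈ $30,662 → $30,600.
LTV cap: 100% × $68,500 = $68,500 → $68,500.
Binding constraint: payment-to-income.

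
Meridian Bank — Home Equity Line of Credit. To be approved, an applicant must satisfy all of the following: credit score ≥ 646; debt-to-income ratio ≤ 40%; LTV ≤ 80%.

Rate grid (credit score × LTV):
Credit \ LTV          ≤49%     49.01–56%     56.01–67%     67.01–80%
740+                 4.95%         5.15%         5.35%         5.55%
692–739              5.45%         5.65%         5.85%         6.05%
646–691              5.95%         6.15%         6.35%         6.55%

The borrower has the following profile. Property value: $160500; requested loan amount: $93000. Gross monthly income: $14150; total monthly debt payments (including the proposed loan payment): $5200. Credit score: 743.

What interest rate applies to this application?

Credit score 743 ≥ 646; DTI: 5,200 ÷ 14,150 = 36.7%, within the 40% cap
Loan-to-value = 93,000/160,500 = 57.9% — pass (80% max)
Score 743 is in the 740+ band; LTV 57.9% is in the 56.01–67% band → 5.35%.

5.35%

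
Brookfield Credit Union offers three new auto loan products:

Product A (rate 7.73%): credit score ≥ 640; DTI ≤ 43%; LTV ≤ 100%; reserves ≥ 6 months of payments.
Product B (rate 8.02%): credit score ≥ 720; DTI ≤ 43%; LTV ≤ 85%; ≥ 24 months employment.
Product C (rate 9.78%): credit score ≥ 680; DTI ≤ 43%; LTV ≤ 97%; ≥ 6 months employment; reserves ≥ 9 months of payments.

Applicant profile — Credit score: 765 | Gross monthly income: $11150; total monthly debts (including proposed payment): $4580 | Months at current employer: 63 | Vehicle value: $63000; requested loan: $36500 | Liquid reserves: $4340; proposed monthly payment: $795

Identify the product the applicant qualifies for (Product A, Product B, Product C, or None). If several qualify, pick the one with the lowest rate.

DTI = 4,580/11,150 = 41.1%.
LTV = 36,500/63,000 = 57.9%.
Reserves = 4,340/795 = 5.5 months.
Product A: score 765 ≥ 640; DTI 41.1% ≤ 43%; LTV 57.9% ≤ 100%; reserves 5.5 < 6 mo → does not qualify.
Product B: score 765 ≥ 720; DTI 41.1% ≤ 43%; LTV 57.9% ≤ 85%; employment 63 ≥ 24 mo → qualifies.
Product C: score 765 ≥ 680; DTI 41.1% ≤ 43%; LTV 57.9% ≤ 97%; employment 63 ≥ 6 mo; reserves 5.5 < 9 mo → does not qualify.

Product B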